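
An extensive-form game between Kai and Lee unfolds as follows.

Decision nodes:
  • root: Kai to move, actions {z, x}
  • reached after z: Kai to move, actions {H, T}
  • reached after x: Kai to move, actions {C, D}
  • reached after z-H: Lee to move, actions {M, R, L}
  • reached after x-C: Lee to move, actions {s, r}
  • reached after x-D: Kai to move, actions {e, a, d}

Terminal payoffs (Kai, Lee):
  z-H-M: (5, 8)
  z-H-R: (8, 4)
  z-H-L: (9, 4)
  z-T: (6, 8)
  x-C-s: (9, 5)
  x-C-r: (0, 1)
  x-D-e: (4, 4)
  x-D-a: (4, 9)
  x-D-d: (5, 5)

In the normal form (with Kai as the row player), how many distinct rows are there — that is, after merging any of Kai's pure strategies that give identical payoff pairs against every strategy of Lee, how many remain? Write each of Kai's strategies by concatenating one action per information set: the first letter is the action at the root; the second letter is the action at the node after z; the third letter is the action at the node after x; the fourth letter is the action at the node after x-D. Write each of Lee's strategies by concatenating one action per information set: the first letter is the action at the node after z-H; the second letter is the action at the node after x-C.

Kai has 24 pure strategies: zHCe, zHCa, zHCd, zHDe, zHDa, zHDd, zTCe, zTCa, zTCd, zTDe, zTDa, zTDd, xHCe, xHCa, xHCd, xHDe, xHDa, xHDd, xTCe, xTCa, xTCd, xTDe, xTDa, xTDd. Columns: Ms, Mr, Rs, Rr, Ls, Lr.
{zHCe, zHCa, zHCd, zHDe, zHDa, zHDd} → row (5,8) (5,8) (8,4) (8,4) (9,4) (9,4)
{zTCe, zTCa, zTCd, zTDe, zTDa, zTDd} → row (6,8) (6,8) (6,8) (6,8) (6,8) (6,8)
{xHCe, xHCa, xHCd, xTCe, xTCa, xTCd} → row (9,5) (0,1) (9,5) (0,1) (9,5) (0,1)
{xHDe, xTDe} → row (4,4) (4,4) (4,4) (4,4) (4,4) (4,4)
{xHDa, xTDa} → row (4,9) (4,9) (4,9) (4,9) (4,9) (4,9)
{xHDd, xTDd} → row (5,5) (5,5) (5,5) (5,5) (5,5) (5,5)
That's 6 distinct rows out of 24 strategies.

6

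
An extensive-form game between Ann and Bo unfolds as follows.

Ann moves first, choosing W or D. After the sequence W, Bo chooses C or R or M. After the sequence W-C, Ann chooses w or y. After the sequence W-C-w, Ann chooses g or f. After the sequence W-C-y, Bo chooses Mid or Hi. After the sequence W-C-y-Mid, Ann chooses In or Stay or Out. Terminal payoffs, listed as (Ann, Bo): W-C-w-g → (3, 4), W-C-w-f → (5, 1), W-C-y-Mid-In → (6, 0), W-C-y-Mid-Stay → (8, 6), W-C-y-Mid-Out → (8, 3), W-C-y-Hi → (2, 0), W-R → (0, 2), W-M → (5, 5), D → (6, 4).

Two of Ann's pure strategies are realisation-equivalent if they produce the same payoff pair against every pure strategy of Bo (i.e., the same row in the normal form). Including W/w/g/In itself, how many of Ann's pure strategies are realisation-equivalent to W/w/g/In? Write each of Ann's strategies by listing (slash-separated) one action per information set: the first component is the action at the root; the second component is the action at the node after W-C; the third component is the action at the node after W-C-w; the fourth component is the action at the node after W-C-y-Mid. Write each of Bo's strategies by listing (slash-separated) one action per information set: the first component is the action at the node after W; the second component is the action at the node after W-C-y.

Row for W/w/g/In (columns C/Mid, C/Hi, R/Mid, R/Hi, M/Mid, M/Hi): (3,4) (3,4) (0,2) (0,2) (5,5) (5,5).
Under W/w/g/In, Ann's choice at the node after W-C-y-Mid can never be reached regardless of what Bo does, so varying those choices leaves every outcome unchanged.
Holding the reachable choices fixed and varying the unreachable one freely already gives 3 equivalent strategies.
No other strategy reproduces this row, so those 3 are the full class: W/w/g/In, W/w/g/Stay, W/w/g/Out.

3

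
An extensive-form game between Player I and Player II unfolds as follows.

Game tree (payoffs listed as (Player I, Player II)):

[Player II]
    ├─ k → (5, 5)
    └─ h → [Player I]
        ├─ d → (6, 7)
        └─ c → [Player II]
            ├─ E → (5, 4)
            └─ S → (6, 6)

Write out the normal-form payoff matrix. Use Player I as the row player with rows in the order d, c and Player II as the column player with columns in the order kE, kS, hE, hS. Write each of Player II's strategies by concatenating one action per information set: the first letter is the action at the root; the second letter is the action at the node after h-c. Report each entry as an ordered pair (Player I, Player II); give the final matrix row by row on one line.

d: (5,5) (5,5) (6,7) (6,7) | c: (5,5) (5,5) (5,4) (6,6)

Row d: kE→(5,5), kS→(5,5), hE→(6,7), hS→(6,7)
Row c: kE→(5,5), kS→(5,5), hE→(5,4), hS→(6,6)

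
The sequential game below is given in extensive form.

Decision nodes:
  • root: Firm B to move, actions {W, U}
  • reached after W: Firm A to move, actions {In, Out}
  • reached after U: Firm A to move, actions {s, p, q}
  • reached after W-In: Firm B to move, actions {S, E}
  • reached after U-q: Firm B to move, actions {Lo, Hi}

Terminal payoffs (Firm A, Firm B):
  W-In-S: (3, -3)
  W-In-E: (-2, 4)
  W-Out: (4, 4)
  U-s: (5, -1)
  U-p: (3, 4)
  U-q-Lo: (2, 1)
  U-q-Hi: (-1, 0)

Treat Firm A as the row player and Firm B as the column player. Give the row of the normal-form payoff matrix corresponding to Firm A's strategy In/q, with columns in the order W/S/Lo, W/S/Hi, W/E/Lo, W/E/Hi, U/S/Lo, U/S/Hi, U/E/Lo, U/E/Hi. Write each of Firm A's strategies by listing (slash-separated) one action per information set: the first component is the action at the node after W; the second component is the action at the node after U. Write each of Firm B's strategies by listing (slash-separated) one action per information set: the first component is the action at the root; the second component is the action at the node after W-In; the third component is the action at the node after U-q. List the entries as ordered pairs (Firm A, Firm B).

(3,-3) (3,-3) (-2,4) (-2,4) (2,1) (-1,0) (2,1) (-1,0)

vs W/S/Lo: Firm B plays W → Firm A plays In at [W] → Firm B plays S at [W-In] → (3, -3)
vs W/S/Hi: Firm B plays W → Firm A plays In at [W] → Firm B plays S at [W-In] → (3, -3)
vs W/E/Lo: Firm B plays W → Firm A plays In at [W] → Firm B plays E at [W-In] → (-2, 4)
vs W/E/Hi: Firm B plays W → Firm A plays In at [W] → Firm B plays E at [W-In] → (-2, 4)
vs U/S/Lo: Firm B plays U → Firm A plays q at [U] → Firm B plays Lo at [U-q] → (2, 1)
vs U/S/Hi: Firm B plays U → Firm A plays q at [U] → Firm B plays Hi at [U-q] → (-1, 0)
vs U/E/Lo: Firm B plays U → Firm A plays q at [U] → Firm B plays Lo at [U-q] → (2, 1)
vs U/E/Hi: Firm B plays U → Firm A plays q at [U] → Firm B plays Hi at [U-q] → (-1, 0)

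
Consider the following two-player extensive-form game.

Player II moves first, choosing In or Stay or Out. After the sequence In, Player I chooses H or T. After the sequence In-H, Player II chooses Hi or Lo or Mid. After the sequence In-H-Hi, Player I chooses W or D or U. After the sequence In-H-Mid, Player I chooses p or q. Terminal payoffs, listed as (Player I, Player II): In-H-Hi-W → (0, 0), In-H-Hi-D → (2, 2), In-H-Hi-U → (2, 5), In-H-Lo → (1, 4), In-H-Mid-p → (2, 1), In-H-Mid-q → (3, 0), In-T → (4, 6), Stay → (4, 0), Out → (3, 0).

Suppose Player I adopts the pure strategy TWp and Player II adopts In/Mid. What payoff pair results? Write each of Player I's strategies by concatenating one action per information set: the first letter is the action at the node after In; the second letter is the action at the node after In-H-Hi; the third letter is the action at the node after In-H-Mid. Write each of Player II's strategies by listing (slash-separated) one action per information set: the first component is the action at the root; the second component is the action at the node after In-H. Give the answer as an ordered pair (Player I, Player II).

Trace the play path from the root:
  Player II plays In
  Player I plays T at [In]
→ terminal payoff (4, 6).
(Player I's choice at the node after In-H-Hi is never reached on this path, so it doesn't affect the outcome.)

(4, 6)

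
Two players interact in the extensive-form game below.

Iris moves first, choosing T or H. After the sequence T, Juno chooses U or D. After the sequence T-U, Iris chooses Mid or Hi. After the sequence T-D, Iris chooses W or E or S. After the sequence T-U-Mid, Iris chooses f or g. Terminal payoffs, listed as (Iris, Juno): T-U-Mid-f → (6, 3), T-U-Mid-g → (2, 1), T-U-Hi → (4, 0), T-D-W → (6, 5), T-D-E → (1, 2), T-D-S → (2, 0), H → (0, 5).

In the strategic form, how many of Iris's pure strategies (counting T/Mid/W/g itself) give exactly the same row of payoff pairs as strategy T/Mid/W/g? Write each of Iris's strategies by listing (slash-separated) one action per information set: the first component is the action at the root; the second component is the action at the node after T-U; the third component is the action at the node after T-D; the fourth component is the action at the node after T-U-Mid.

1

Row for T/Mid/W/g (columns U, D): (2,1) (6,5).
Every one of Iris's information sets is on the play path for some reply by Juno when Iris follows T/Mid/W/g.
Changing the action at any of them therefore changes at least one column, so only T/Mid/W/g itself gives this row.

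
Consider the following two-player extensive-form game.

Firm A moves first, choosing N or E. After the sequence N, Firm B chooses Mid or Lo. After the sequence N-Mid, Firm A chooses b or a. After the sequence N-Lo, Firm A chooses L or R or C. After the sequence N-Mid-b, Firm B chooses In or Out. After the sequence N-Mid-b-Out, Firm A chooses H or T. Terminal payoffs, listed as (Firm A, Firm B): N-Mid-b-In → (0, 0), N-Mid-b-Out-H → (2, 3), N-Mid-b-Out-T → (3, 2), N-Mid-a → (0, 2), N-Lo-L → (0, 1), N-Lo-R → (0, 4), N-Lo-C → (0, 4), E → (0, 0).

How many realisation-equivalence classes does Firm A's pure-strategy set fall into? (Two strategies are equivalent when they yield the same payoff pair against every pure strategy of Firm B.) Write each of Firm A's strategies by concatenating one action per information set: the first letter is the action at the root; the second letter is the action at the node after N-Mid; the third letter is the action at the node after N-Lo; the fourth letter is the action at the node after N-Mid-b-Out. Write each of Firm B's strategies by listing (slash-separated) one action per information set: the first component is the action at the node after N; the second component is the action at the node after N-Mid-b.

Firm A has 24 pure strategies: NbLH, NbLT, NbRH, NbRT, NbCH, NbCT, NaLH, NaLT, NaRH, NaRT, NaCH, NaCT, EbLH, EbLT, EbRH, EbRT, EbCH, EbCT, EaLH, EaLT, EaRH, EaRT, EaCH, EaCT. Columns: Mid/In, Mid/Out, Lo/In, Lo/Out.
{NbLH} → row (0,0) (2,3) (0,1) (0,1)
{NbLT} → row (0,0) (3,2) (0,1) (0,1)
{NbRH, NbCH} → row (0,0) (2,3) (0,4) (0,4)
{NbRT, NbCT} → row (0,0) (3,2) (0,4) (0,4)
{NaLH, NaLT} → row (0,2) (0,2) (0,1) (0,1)
{NaRH, NaRT, NaCH, NaCT} → row (0,2) (0,2) (0,4) (0,4)
{EbLH, EbLT, EbRH, EbRT, EbCH, EbCT, EaLH, EaLT, EaRH, EaRT, EaCH, EaCT} → row (0,0) (0,0) (0,0) (0,0)
That's 7 distinct rows out of 24 strategies.

7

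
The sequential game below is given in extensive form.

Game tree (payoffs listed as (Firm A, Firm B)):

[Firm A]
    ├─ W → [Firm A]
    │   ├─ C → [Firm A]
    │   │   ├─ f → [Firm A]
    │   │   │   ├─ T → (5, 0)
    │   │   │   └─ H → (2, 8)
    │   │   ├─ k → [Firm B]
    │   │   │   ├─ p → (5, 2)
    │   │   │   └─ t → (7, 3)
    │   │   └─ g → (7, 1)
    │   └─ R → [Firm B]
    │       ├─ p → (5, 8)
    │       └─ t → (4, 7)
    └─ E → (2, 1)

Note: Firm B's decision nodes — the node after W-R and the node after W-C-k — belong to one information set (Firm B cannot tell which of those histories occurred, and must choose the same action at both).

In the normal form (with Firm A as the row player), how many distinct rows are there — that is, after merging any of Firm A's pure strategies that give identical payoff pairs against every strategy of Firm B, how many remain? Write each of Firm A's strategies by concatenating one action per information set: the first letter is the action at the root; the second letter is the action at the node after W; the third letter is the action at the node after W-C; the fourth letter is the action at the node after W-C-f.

Firm A has 24 pure strategies: WCfT, WCfH, WCkT, WCkH, WCgT, WCgH, WRfT, WRfH, WRkT, WRkH, WRgT, WRgH, ECfT, ECfH, ECkT, ECkH, ECgT, ECgH, ERfT, ERfH, ERkT, ERkH, ERgT, ERgH. Columns: p, t.
{WCfT} → row (5,0) (5,0)
{WCfH} → row (2,8) (2,8)
{WCkT, WCkH} → row (5,2) (7,3)
{WCgT, WCgH} → row (7,1) (7,1)
{WRfT, WRfH, WRkT, WRkH, WRgT, WRgH} → row (5,8) (4,7)
{ECfT, ECfH, ECkT, ECkH, ECgT, ECgH, ERfT, ERfH, ERkT, ERkH, ERgT, ERgH} → row (2,1) (2,1)
That's 6 distinct rows out of 24 strategies.

6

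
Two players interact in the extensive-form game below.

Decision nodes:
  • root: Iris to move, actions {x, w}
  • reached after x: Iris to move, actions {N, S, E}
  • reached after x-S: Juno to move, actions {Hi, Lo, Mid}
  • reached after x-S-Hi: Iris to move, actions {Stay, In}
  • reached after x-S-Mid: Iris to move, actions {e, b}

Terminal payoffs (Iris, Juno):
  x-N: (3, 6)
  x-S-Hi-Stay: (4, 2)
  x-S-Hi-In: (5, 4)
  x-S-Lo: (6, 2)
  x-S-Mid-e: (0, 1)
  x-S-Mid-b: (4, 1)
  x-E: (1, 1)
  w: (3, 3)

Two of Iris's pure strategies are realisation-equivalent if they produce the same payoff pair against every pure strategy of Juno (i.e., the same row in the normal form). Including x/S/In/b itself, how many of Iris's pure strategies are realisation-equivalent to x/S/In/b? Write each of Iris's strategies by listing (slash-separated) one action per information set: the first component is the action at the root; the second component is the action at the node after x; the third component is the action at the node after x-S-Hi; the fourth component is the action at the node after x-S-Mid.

1

Row for x/S/In/b (columns Hi, Lo, Mid): (5,4) (6,2) (4,1).
Every one of Iris's information sets is on the play path for some reply by Juno when Iris follows x/S/In/b.
Changing the action at any of them therefore changes at least one column, so only x/S/In/b itself gives this row.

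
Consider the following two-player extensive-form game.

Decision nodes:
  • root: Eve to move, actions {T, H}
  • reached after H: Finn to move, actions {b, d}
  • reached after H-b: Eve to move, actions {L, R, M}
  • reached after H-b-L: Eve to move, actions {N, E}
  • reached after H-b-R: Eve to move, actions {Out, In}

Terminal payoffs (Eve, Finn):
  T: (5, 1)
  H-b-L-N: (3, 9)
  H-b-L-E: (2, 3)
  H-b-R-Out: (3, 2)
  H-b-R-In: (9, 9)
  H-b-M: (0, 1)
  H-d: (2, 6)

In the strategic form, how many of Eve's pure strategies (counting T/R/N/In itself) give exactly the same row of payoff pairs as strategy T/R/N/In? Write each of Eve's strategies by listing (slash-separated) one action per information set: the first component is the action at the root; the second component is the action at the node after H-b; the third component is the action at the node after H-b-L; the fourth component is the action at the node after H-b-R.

12

Row for T/R/N/In (columns b, d): (5,1) (5,1).
Under T/R/N/In, Eve's choice at the node after H-b and at the node after H-b-L and at the node after H-b-R can never be reached regardless of what Finn does, so varying those choices leaves every outcome unchanged.
Holding the reachable choices fixed and varying the unreachable ones freely already gives 3 × 2 × 2 = 12 equivalent strategies.
No other strategy reproduces this row, so those 12 are the full class: T/L/N/Out, T/L/N/In, T/L/E/Out, T/L/E/In, T/R/N/Out, T/R/N/In, T/R/E/Out, T/R/E/In, T/M/N/Out, T/M/N/In, T/M/E/Out, T/M/E/In.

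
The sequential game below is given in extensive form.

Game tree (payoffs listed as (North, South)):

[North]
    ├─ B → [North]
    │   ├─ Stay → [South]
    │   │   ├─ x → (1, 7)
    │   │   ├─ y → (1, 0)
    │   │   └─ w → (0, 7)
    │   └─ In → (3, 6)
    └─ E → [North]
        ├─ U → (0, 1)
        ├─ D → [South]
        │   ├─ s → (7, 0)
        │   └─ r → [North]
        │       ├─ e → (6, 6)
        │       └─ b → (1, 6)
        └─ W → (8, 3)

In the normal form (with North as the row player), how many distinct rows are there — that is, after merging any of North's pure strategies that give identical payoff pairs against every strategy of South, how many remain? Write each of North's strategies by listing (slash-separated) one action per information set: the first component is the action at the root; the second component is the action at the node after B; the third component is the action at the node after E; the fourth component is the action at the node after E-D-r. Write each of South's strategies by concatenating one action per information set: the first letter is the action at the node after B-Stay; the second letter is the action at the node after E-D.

North has 24 pure strategies: B/Stay/U/e, B/Stay/U/b, B/Stay/D/e, B/Stay/D/b, B/Stay/W/e, B/Stay/W/b, B/In/U/e, B/In/U/b, B/In/D/e, B/In/D/b, B/In/W/e, B/In/W/b, E/Stay/U/e, E/Stay/U/b, E/Stay/D/e, E/Stay/D/b, E/Stay/W/e, E/Stay/W/b, E/In/U/e, E/In/U/b, E/In/D/e, E/In/D/b, E/In/W/e, E/In/W/b. Columns: xs, xr, ys, yr, ws, wr.
{B/Stay/U/e, B/Stay/U/b, B/Stay/D/e, B/Stay/D/b, B/Stay/W/e, B/Stay/W/b} → row (1,7) (1,7) (1,0) (1,0) (0,7) (0,7)
{B/In/U/e, B/In/U/b, B/In/D/e, B/In/D/b, B/In/W/e, B/In/W/b} → row (3,6) (3,6) (3,6) (3,6) (3,6) (3,6)
{E/Stay/U/e, E/Stay/U/b, E/In/U/e, E/In/U/b} → row (0,1) (0,1) (0,1) (0,1) (0,1) (0,1)
{E/Stay/D/e, E/In/D/e} → row (7,0) (6,6) (7,0) (6,6) (7,0) (6,6)
{E/Stay/D/b, E/In/D/b} → row (7,0) (1,6) (7,0) (1,6) (7,0) (1,6)
{E/Stay/W/e, E/Stay/W/b, E/In/W/e, E/In/W/b} → row (8,3) (8,3) (8,3) (8,3) (8,3) (8,3)
That's 6 distinct rows out of 24 strategies.

6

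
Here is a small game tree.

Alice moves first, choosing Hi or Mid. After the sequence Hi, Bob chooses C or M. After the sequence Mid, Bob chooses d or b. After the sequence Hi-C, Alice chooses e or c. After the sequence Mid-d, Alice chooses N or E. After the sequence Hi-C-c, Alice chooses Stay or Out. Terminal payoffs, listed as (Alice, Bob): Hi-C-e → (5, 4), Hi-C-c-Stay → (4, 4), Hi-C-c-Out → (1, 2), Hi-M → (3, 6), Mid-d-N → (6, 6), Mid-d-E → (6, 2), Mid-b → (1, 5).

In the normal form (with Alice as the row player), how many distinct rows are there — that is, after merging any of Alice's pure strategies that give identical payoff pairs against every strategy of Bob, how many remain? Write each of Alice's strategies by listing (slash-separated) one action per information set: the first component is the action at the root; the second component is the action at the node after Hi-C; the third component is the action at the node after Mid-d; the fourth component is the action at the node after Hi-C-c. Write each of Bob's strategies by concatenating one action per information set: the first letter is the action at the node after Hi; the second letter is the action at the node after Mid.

5

Alice has 16 pure strategies: Hi/e/N/Stay, Hi/e/N/Out, Hi/e/E/Stay, Hi/e/E/Out, Hi/c/N/Stay, Hi/c/N/Out, Hi/c/E/Stay, Hi/c/E/Out, Mid/e/N/Stay, Mid/e/N/Out, Mid/e/E/Stay, Mid/e/E/Out, Mid/c/N/Stay, Mid/c/N/Out, Mid/c/E/Stay, Mid/c/E/Out. Columns: Cd, Cb, Md, Mb.
{Hi/e/N/Stay, Hi/e/N/Out, Hi/e/E/Stay, Hi/e/E/Out} → row (5,4) (5,4) (3,6) (3,6)
{Hi/c/N/Stay, Hi/c/E/Stay} → row (4,4) (4,4) (3,6) (3,6)
{Hi/c/N/Out, Hi/c/E/Out} → row (1,2) (1,2) (3,6) (3,6)
{Mid/e/N/Stay, Mid/e/N/Out, Mid/c/N/Stay, Mid/c/N/Out} → row (6,6) (1,5) (6,6) (1,5)
{Mid/e/E/Stay, Mid/e/E/Out, Mid/c/E/Stay, Mid/c/E/Out} → row (6,2) (1,5) (6,2) (1,5)
That's 5 distinct rows out of 16 strategies.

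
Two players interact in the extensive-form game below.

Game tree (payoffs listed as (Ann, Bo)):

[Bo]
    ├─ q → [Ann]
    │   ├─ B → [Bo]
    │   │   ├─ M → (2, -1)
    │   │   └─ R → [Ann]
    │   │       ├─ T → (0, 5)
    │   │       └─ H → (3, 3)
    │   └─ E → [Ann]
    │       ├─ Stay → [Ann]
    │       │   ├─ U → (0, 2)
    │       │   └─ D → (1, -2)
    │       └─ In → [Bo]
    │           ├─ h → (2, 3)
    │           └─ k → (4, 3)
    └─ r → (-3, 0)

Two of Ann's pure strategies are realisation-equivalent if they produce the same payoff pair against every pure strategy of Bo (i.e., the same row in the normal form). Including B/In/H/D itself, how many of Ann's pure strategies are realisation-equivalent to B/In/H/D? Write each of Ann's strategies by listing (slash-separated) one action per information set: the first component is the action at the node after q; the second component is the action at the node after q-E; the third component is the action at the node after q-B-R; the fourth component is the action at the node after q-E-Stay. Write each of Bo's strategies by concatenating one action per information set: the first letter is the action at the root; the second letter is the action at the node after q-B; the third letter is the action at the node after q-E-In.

4

Row for B/In/H/D (columns qMh, qMk, qRh, qRk, rMh, rMk, rRh, rRk): (2,-1) (2,-1) (3,3) (3,3) (-3,0) (-3,0) (-3,0) (-3,0).
Under B/In/H/D, Ann's choice at the node after q-E and at the node after q-E-Stay can never be reached regardless of what Bo does, so varying those choices leaves every outcome unchanged.
Holding the reachable choices fixed and varying the unreachable ones freely already gives 2 × 2 = 4 equivalent strategies.
No other strategy reproduces this row, so those 4 are the full class: B/Stay/H/U, B/Stay/H/D, B/In/H/U, B/In/H/D.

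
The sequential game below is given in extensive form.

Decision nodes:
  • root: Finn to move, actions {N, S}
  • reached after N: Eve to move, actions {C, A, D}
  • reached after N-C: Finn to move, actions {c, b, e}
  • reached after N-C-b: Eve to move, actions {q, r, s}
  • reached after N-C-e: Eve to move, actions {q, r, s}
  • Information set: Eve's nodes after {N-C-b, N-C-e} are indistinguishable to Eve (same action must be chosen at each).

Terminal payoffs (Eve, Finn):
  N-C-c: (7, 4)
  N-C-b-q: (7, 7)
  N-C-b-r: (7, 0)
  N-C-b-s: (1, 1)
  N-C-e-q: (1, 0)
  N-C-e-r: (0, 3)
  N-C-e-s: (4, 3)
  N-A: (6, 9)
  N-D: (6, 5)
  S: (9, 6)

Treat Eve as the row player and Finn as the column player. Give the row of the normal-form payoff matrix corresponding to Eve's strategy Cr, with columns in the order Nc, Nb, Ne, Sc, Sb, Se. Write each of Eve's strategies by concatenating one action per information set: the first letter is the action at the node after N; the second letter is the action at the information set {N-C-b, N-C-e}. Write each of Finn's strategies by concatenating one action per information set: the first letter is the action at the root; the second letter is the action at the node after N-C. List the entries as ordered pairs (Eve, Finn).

vs Nc: Finn plays N → Eve plays C at [N] → Finn plays c at [N-C] → (7, 4)
vs Nb: Finn plays N → Eve plays C at [N] → Finn plays b at [N-C] → Eve plays r at [N-C-b] → (7, 0)
vs Ne: Finn plays N → Eve plays C at [N] → Finn plays e at [N-C] → Eve plays r at [N-C-e] → (0, 3)
vs Sc: Finn plays S → (9, 6)
vs Sb: Finn plays S → (9, 6)
vs Se: Finn plays S → (9, 6)

(7,4) (7,0) (0,3) (9,6) (9,6) (9,6)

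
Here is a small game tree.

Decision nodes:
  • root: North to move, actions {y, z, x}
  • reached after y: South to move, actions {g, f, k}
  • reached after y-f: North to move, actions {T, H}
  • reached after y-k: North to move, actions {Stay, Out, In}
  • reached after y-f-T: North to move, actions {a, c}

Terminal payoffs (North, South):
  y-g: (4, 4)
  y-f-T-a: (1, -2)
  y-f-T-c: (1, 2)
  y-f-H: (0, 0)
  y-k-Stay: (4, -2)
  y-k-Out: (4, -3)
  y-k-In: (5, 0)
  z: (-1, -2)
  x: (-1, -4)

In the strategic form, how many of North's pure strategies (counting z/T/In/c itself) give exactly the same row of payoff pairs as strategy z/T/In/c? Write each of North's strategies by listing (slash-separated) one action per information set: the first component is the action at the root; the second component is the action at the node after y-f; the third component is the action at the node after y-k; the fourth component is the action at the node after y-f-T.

Row for z/T/In/c (columns g, f, k): (-1,-2) (-1,-2) (-1,-2).
Under z/T/In/c, North's choice at the node after y-f and at the node after y-k and at the node after y-f-T can never be reached regardless of what South does, so varying those choices leaves every outcome unchanged.
Holding the reachable choices fixed and varying the unreachable ones freely already gives 2 × 3 × 2 = 12 equivalent strategies.
No other strategy reproduces this row, so those 12 are the full class: z/T/Stay/a, z/T/Stay/c, z/T/Out/a, z/T/Out/c, z/T/In/a, z/T/In/c, z/H/Stay/a, z/H/Stay/c, z/H/Out/a, z/H/Out/c, z/H/In/a, z/H/In/c.

12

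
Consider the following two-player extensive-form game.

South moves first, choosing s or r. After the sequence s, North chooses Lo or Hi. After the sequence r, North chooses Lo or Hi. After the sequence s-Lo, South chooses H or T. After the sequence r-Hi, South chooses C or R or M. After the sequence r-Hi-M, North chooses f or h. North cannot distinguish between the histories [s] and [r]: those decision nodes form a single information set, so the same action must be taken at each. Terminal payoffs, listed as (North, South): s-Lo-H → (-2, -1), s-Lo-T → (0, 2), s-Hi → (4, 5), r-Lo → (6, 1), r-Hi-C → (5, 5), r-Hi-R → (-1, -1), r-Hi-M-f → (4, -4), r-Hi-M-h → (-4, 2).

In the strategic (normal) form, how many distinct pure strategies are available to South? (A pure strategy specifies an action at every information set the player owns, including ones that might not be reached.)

12

South owns the root with actions {s, r} — two choices.
South owns the node after s-Lo with actions {H, T} — two choices.
South owns the node after r-Hi with actions {C, R, M} — three choices.
A pure strategy fixes one action at each information set independently, so the count is the product 2 × 2 × 3 = 12.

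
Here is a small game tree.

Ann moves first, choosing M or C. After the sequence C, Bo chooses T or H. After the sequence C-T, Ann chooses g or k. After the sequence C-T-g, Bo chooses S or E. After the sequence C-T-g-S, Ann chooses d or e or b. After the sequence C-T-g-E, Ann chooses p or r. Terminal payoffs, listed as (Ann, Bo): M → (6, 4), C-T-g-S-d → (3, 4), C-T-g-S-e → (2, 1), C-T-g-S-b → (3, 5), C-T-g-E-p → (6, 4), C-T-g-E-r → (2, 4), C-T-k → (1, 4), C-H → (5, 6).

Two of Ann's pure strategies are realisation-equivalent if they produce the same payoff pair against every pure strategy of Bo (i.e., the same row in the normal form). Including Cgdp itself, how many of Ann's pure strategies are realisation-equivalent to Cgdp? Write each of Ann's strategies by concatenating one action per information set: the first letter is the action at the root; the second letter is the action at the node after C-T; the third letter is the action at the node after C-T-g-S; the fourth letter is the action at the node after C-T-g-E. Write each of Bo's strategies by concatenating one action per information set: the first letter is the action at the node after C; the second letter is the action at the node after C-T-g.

1

Row for Cgdp (columns TS, TE, HS, HE): (3,4) (6,4) (5,6) (5,6).
Every one of Ann's information sets is on the play path for some reply by Bo when Ann follows Cgdp.
Changing the action at any of them therefore changes at least one column, so only Cgdp itself gives this row.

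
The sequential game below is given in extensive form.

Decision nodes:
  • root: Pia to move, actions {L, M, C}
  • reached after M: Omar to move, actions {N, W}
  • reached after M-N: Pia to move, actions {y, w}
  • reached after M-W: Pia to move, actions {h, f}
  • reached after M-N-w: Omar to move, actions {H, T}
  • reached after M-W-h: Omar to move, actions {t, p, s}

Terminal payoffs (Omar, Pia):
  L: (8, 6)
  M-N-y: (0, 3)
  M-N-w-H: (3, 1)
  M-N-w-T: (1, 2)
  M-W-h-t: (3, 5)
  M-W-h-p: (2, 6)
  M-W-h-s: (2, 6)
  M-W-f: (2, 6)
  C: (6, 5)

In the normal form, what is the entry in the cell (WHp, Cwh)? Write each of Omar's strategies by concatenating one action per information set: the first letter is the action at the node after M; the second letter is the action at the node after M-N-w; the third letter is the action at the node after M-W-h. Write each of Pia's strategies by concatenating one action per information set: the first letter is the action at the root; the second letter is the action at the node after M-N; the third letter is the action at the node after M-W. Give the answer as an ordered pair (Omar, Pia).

Trace the play path from the root:
  Pia plays C
→ terminal payoff (6, 5).
(Omar's choice at the node after M is never reached on this path, so it doesn't affect the outcome.)

(6, 5)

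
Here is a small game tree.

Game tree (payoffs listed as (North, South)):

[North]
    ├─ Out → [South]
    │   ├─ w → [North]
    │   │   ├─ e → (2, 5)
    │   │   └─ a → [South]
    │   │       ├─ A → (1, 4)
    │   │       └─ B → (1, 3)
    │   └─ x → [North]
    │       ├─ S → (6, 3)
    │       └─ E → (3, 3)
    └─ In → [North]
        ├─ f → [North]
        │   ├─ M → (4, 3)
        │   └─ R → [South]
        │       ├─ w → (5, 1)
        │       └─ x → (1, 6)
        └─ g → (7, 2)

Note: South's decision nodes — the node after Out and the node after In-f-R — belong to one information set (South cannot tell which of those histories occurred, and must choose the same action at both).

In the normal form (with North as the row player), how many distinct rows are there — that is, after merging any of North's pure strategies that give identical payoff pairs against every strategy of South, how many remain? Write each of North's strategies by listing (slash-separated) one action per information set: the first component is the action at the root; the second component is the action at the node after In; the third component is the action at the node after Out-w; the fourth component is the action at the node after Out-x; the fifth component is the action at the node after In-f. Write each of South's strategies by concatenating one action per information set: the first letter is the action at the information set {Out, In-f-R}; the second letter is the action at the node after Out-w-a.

7

North has 32 pure strategies: Out/f/e/S/M, Out/f/e/S/R, Out/f/e/E/M, Out/f/e/E/R, Out/f/a/S/M, Out/f/a/S/R, Out/f/a/E/M, Out/f/a/E/R, Out/g/e/S/M, Out/g/e/S/R, Out/g/e/E/M, Out/g/e/E/R, Out/g/a/S/M, Out/g/a/S/R, Out/g/a/E/M, Out/g/a/E/R, In/f/e/S/M, In/f/e/S/R, In/f/e/E/M, In/f/e/E/R, In/f/a/S/M, In/f/a/S/R, In/f/a/E/M, In/f/a/E/R, In/g/e/S/M, In/g/e/S/R, In/g/e/E/M, In/g/e/E/R, In/g/a/S/M, In/g/a/S/R, In/g/a/E/M, In/g/a/E/R. Columns: wA, wB, xA, xB.
{Out/f/e/S/M, Out/f/e/S/R, Out/g/e/S/M, Out/g/e/S/R} → row (2,5) (2,5) (6,3) (6,3)
{Out/f/e/E/M, Out/f/e/E/R, Out/g/e/E/M, Out/g/e/E/R} → row (2,5) (2,5) (3,3) (3,3)
{Out/f/a/S/M, Out/f/a/S/R, Out/g/a/S/M, Out/g/a/S/R} → row (1,4) (1,3) (6,3) (6,3)
{Out/f/a/E/M, Out/f/a/E/R, Out/g/a/E/M, Out/g/a/E/R} → row (1,4) (1,3) (3,3) (3,3)
{In/f/e/S/M, In/f/e/E/M, In/f/a/S/M, In/f/a/E/M} → row (4,3) (4,3) (4,3) (4,3)
{In/f/e/S/R, In/f/e/E/R, In/f/a/S/R, In/f/a/E/R} → row (5,1) (5,1) (1,6) (1,6)
{In/g/e/S/M, In/g/e/S/R, In/g/e/E/M, In/g/e/E/R, In/g/a/S/M, In/g/a/S/R, In/g/a/E/M, In/g/a/E/R} → row (7,2) (7,2) (7,2) (7,2)
That's 7 distinct rows out of 32 strategies.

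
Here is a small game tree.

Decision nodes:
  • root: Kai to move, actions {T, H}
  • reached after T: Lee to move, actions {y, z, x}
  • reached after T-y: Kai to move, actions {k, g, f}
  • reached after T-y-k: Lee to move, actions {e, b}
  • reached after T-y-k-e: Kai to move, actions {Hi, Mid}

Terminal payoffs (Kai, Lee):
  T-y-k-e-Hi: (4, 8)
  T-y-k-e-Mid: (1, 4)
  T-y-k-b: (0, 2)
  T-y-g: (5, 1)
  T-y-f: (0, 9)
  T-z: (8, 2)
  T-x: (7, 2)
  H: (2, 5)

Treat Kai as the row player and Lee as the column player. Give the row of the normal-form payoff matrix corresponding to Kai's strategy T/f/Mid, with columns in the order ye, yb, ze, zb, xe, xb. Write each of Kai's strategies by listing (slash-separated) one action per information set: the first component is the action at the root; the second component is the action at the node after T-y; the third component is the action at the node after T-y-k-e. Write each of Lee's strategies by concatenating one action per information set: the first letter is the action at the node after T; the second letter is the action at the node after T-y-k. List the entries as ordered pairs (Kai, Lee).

(0,9) (0,9) (8,2) (8,2) (7,2) (7,2)

vs ye: Kai plays T → Lee plays y at [T] → Kai plays f at [T-y] → (0, 9)
vs yb: Kai plays T → Lee plays y at [T] → Kai plays f at [T-y] → (0, 9)
vs ze: Kai plays T → Lee plays z at [T] → (8, 2)
vs zb: Kai plays T → Lee plays z at [T] → (8, 2)
vs xe: Kai plays T → Lee plays x at [T] → (7, 2)
vs xb: Kai plays T → Lee plays x at [T] → (7, 2)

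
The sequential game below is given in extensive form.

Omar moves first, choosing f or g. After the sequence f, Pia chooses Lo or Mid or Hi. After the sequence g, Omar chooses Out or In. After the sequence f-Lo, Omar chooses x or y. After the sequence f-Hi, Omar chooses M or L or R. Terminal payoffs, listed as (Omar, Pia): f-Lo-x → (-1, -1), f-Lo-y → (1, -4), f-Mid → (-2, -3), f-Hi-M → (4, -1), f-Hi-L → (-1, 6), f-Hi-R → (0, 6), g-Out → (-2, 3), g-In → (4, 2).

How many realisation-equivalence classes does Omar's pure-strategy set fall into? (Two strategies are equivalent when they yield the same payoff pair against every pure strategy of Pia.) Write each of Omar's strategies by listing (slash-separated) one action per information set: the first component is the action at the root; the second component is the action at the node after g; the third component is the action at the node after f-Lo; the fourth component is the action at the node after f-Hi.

8

Omar has 24 pure strategies: f/Out/x/M, f/Out/x/L, f/Out/x/R, f/Out/y/M, f/Out/y/L, f/Out/y/R, f/In/x/M, f/In/x/L, f/In/x/R, f/In/y/M, f/In/y/L, f/In/y/R, g/Out/x/M, g/Out/x/L, g/Out/x/R, g/Out/y/M, g/Out/y/L, g/Out/y/R, g/In/x/M, g/In/x/L, g/In/x/R, g/In/y/M, g/In/y/L, g/In/y/R. Columns: Lo, Mid, Hi.
{f/Out/x/M, f/In/x/M} → row (-1,-1) (-2,-3) (4,-1)
{f/Out/x/L, f/In/x/L} → row (-1,-1) (-2,-3) (-1,6)
{f/Out/x/R, f/In/x/R} → row (-1,-1) (-2,-3) (0,6)
{f/Out/y/M, f/In/y/M} → row (1,-4) (-2,-3) (4,-1)
{f/Out/y/L, f/In/y/L} → row (1,-4) (-2,-3) (-1,6)
{f/Out/y/R, f/In/y/R} → row (1,-4) (-2,-3) (0,6)
{g/Out/x/M, g/Out/x/L, g/Out/x/R, g/Out/y/M, g/Out/y/L, g/Out/y/R} → row (-2,3) (-2,3) (-2,3)
{g/In/x/M, g/In/x/L, g/In/x/R, g/In/y/M, g/In/y/L, g/In/y/R} → row (4,2) (4,2) (4,2)
That's 8 distinct rows out of 24 strategies.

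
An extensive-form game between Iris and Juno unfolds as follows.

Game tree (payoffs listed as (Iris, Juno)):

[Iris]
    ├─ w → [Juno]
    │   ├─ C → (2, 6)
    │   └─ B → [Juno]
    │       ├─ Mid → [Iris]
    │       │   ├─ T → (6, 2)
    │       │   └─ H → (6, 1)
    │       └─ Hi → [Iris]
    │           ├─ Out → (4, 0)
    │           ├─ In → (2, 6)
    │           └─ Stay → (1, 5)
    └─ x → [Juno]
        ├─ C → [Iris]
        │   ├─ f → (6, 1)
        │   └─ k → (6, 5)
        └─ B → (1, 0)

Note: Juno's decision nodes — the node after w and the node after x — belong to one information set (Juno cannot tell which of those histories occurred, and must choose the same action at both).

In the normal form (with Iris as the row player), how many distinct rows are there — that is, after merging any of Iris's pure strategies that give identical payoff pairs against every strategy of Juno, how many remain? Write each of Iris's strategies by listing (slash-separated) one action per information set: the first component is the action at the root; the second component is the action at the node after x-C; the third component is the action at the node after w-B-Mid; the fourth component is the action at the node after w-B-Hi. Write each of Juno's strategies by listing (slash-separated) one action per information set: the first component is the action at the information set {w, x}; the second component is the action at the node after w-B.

8

Iris has 24 pure strategies: w/f/T/Out, w/f/T/In, w/f/T/Stay, w/f/H/Out, w/f/H/In, w/f/H/Stay, w/k/T/Out, w/k/T/In, w/k/T/Stay, w/k/H/Out, w/k/H/In, w/k/H/Stay, x/f/T/Out, x/f/T/In, x/f/T/Stay, x/f/H/Out, x/f/H/In, x/f/H/Stay, x/k/T/Out, x/k/T/In, x/k/T/Stay, x/k/H/Out, x/k/H/In, x/k/H/Stay. Columns: C/Mid, C/Hi, B/Mid, B/Hi.
{w/f/T/Out, w/k/T/Out} → row (2,6) (2,6) (6,2) (4,0)
{w/f/T/In, w/k/T/In} → row (2,6) (2,6) (6,2) (2,6)
{w/f/T/Stay, w/k/T/Stay} → row (2,6) (2,6) (6,2) (1,5)
{w/f/H/Out, w/k/H/Out} → row (2,6) (2,6) (6,1) (4,0)
{w/f/H/In, w/k/H/In} → row (2,6) (2,6) (6,1) (2,6)
{w/f/H/Stay, w/k/H/Stay} → row (2,6) (2,6) (6,1) (1,5)
{x/f/T/Out, x/f/T/In, x/f/T/Stay, x/f/H/Out, x/f/H/In, x/f/H/Stay} → row (6,1) (6,1) (1,0) (1,0)
{x/k/T/Out, x/k/T/In, x/k/T/Stay, x/k/H/Out, x/k/H/In, x/k/H/Stay} → row (6,5) (6,5) (1,0) (1,0)
That's 8 distinct rows out of 24 strategies.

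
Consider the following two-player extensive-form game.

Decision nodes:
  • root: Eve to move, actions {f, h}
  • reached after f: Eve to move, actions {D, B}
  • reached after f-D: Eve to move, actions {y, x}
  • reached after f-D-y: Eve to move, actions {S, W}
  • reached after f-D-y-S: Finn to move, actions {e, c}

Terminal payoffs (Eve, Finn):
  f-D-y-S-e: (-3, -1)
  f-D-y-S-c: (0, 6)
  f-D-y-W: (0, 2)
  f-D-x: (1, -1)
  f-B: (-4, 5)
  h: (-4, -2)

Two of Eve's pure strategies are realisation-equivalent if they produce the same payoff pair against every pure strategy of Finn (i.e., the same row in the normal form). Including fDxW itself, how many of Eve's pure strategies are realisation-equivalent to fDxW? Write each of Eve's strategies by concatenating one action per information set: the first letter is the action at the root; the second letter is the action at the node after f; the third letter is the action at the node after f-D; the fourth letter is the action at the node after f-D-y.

2

Row for fDxW (columns e, c): (1,-1) (1,-1).
Under fDxW, Eve's choice at the node after f-D-y can never be reached regardless of what Finn does, so varying those choices leaves every outcome unchanged.
Holding the reachable choices fixed and varying the unreachable one freely already gives 2 equivalent strategies.
No other strategy reproduces this row, so those 2 are the full class: fDxS, fDxW.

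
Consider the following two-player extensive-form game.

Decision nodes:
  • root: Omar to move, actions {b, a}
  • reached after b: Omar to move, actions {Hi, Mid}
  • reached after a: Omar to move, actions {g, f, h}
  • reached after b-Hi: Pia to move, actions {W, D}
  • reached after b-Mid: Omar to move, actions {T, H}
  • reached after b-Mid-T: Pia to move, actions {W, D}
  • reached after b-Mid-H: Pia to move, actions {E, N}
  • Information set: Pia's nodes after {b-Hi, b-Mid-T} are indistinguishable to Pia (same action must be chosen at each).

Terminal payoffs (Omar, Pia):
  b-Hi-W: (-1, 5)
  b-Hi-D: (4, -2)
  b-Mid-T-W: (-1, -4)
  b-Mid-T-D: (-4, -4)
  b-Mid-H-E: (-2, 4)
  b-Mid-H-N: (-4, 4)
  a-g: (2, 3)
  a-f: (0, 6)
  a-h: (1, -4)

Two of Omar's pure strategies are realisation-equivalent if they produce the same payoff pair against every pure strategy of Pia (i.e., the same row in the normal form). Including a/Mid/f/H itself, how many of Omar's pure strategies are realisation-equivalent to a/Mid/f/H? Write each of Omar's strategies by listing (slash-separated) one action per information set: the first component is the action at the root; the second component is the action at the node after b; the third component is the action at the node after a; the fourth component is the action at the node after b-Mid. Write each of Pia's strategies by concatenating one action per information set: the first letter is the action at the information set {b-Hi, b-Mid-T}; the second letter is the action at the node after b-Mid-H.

4

Row for a/Mid/f/H (columns WE, WN, DE, DN): (0,6) (0,6) (0,6) (0,6).
Under a/Mid/f/H, Omar's choice at the node after b and at the node after b-Mid can never be reached regardless of what Pia does, so varying those choices leaves every outcome unchanged.
Holding the reachable choices fixed and varying the unreachable ones freely already gives 2 × 2 = 4 equivalent strategies.
No other strategy reproduces this row, so those 4 are the full class: a/Hi/f/T, a/Hi/f/H, a/Mid/f/T, a/Mid/f/H.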